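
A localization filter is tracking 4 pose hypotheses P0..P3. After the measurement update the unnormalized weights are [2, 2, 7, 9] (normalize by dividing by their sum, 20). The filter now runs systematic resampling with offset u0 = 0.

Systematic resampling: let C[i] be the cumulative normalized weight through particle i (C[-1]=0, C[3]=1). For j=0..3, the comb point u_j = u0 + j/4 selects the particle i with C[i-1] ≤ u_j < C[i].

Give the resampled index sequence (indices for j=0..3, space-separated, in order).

0 2 2 3

C = [1/10, 1/5, 11/20, 1]
j=0: u_0=0 ∈ [0, 1/10) → index 0
j=1: u_1=1/4 ∈ [1/5, 11/20) → index 2
j=2: u_2=1/2 ∈ [1/5, 11/20) → index 2
j=3: u_3=3/4 ∈ [11/20, 1) → index 3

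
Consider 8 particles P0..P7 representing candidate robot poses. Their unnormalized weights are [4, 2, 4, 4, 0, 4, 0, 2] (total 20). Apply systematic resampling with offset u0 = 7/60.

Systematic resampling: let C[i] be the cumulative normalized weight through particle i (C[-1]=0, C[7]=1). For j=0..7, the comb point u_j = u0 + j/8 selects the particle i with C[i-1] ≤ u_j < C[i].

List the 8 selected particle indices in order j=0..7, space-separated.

0 1 2 2 3 5 5 7

C = [1/5, 3/10, 1/2, 7/10, 7/10, 9/10, 9/10, 1]
j=0: u_0=7/60 ∈ [0, 1/5) → index 0
j=1: u_1=29/120 ∈ [1/5, 3/10) → index 1
j=2: u_2=11/30 ∈ [3/10, 1/2) → index 2
j=3: u_3=59/120 ∈ [3/10, 1/2) → index 2
j=4: u_4=37/60 ∈ [1/2, 7/10) → index 3
j=5: u_5=89/120 ∈ [7/10, 9/10) → index 5
j=6: u_6=13/15 ∈ [7/10, 9/10) → index 5
j=7: u_7=119/120 ∈ [9/10, 1) → index 7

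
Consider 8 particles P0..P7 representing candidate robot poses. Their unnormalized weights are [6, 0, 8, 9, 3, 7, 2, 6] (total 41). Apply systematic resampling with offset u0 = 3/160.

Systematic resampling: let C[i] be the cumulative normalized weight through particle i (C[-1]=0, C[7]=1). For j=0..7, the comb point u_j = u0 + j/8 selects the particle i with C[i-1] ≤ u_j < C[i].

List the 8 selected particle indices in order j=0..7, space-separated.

C = [6/41, 6/41, 14/41, 23/41, 26/41, 33/41, 35/41, 1]
j=0: u_0=3/160 ∈ [0, 6/41) → index 0
j=1: u_1=23/160 ∈ [0, 6/41) → index 0
j=2: u_2=43/160 ∈ [6/41, 14/41) → index 2
j=3: u_3=63/160 ∈ [14/41, 23/41) → index 3
j=4: u_4=83/160 ∈ [14/41, 23/41) → index 3
j=5: u_5=103/160 ∈ [26/41, 33/41) → index 5
j=6: u_6=123/160 ∈ [26/41, 33/41) → index 5
j=7: u_7=143/160 ∈ [35/41, 1) → index 7

0 0 2 3 3 5 5 7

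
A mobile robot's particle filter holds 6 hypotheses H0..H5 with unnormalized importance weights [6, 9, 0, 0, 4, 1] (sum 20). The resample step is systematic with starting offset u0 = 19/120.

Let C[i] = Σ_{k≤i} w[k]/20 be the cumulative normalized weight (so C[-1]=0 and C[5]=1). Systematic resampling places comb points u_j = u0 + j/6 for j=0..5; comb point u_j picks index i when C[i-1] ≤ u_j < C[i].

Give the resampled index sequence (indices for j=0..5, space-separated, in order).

0 1 1 1 4 5

C = [3/10, 3/4, 3/4, 3/4, 19/20, 1]
j=0: u_0=19/120 ∈ [0, 3/10) → index 0
j=1: u_1=13/40 ∈ [3/10, 3/4) → index 1
j=2: u_2=59/120 ∈ [3/10, 3/4) → index 1
j=3: u_3=79/120 ∈ [3/10, 3/4) → index 1
j=4: u_4=33/40 ∈ [3/4, 19/20) → index 4
j=5: u_5=119/120 ∈ [19/20, 1) → index 5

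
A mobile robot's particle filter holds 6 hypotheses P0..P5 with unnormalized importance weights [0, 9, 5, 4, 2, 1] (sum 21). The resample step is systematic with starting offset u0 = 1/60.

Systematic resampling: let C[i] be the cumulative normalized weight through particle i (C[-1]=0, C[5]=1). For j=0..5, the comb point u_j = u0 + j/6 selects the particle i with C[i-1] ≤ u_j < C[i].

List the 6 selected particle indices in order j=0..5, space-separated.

C = [0, 3/7, 2/3, 6/7, 20/21, 1]
j=0: u_0=1/60 ∈ [0, 3/7) → index 1
j=1: u_1=11/60 ∈ [0, 3/7) → index 1
j=2: u_2=7/20 ∈ [0, 3/7) → index 1
j=3: u_3=31/60 ∈ [3/7, 2/3) → index 2
j=4: u_4=41/60 ∈ [2/3, 6/7) → index 3
j=5: u_5=17/20 ∈ [2/3, 6/7) → index 3

1 1 1 2 3 3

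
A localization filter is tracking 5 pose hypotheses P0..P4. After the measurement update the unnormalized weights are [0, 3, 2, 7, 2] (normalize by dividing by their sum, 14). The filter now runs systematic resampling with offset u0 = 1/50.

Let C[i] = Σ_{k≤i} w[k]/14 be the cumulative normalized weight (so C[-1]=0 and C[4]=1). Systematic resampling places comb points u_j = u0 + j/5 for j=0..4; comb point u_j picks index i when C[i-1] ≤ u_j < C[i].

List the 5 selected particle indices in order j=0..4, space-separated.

C = [0, 3/14, 5/14, 6/7, 1]
j=0: u_0=1/50 ∈ [0, 3/14) → index 1
j=1: u_1=11/50 ∈ [3/14, 5/14) → index 2
j=2: u_2=21/50 ∈ [5/14, 6/7) → index 3
j=3: u_3=31/50 ∈ [5/14, 6/7) → index 3
j=4: u_4=41/50 ∈ [5/14, 6/7) → index 3

1 2 3 3 3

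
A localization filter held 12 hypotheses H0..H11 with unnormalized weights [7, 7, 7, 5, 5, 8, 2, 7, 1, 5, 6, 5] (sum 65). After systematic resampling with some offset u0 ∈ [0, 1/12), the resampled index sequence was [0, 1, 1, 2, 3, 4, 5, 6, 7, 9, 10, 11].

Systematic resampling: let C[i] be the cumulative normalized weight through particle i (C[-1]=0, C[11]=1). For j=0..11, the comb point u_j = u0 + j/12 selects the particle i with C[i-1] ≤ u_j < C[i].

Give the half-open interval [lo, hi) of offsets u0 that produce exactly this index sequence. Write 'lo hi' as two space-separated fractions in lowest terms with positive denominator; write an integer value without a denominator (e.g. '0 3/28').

C = [7/65, 14/65, 21/65, 2/5, 31/65, 3/5, 41/65, 48/65, 49/65, 54/65, 12/13, 1]
j=0 picked index 0: u0 ∈ [0, 7/65)
j=1 picked index 1: u0 ∈ [19/780, 103/780)
j=2 picked index 1: u0 ∈ [-23/390, 19/390)
j=3 picked index 2: u0 ∈ [-9/260, 19/260)
j=4 picked index 3: u0 ∈ [-2/195, 1/15)
j=5 picked index 4: u0 ∈ [-1/60, 47/780)
j=6 picked index 5: u0 ∈ [-3/130, 1/10)
j=7 picked index 6: u0 ∈ [1/60, 37/780)
j=8 picked index 7: u0 ∈ [-7/195, 14/195)
j=9 picked index 9: u0 ∈ [1/260, 21/260)
j=10 picked index 10: u0 ∈ [-1/390, 7/78)
j=11 picked index 11: u0 ∈ [1/156, 1/12)
intersection: [19/780, 37/780)

19/780 37/780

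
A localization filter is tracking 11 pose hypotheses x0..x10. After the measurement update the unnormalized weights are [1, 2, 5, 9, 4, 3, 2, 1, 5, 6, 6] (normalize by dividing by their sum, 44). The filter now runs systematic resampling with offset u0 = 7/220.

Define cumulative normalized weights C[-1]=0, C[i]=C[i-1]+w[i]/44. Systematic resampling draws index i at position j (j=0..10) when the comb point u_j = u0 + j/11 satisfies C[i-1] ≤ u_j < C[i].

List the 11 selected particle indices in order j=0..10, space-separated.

C = [1/44, 3/44, 2/11, 17/44, 21/44, 6/11, 13/22, 27/44, 8/11, 19/22, 1]
j=0: u_0=7/220 ∈ [1/44, 3/44) → index 1
j=1: u_1=27/220 ∈ [3/44, 2/11) → index 2
j=2: u_2=47/220 ∈ [2/11, 17/44) → index 3
j=3: u_3=67/220 ∈ [2/11, 17/44) → index 3
j=4: u_4=87/220 ∈ [17/44, 21/44) → index 4
j=5: u_5=107/220 ∈ [21/44, 6/11) → index 5
j=6: u_6=127/220 ∈ [6/11, 13/22) → index 6
j=7: u_7=147/220 ∈ [27/44, 8/11) → index 8
j=8: u_8=167/220 ∈ [8/11, 19/22) → index 9
j=9: u_9=17/20 ∈ [8/11, 19/22) → index 9
j=10: u_10=207/220 ∈ [19/22, 1) → index 10

1 2 3 3 4 5 6 8 9 9 10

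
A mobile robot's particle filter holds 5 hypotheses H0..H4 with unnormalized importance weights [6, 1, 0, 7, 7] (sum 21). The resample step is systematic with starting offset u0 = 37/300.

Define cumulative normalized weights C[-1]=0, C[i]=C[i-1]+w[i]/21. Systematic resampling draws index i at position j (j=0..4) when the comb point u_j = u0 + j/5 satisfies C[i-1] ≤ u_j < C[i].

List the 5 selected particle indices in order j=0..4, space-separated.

0 1 3 4 4

C = [2/7, 1/3, 1/3, 2/3, 1]
j=0: u_0=37/300 ∈ [0, 2/7) → index 0
j=1: u_1=97/300 ∈ [2/7, 1/3) → index 1
j=2: u_2=157/300 ∈ [1/3, 2/3) → index 3
j=3: u_3=217/300 ∈ [2/3, 1) → index 4
j=4: u_4=277/300 ∈ [2/3, 1) → index 4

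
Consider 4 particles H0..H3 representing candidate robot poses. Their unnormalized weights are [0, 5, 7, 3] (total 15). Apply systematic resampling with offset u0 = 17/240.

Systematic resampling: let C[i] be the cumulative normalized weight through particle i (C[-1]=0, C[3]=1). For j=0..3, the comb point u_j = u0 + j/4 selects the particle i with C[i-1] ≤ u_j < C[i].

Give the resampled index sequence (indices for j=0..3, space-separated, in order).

1 1 2 3

C = [0, 1/3, 4/5, 1]
j=0: u_0=17/240 ∈ [0, 1/3) → index 1
j=1: u_1=77/240 ∈ [0, 1/3) → index 1
j=2: u_2=137/240 ∈ [1/3, 4/5) → index 2
j=3: u_3=197/240 ∈ [4/5, 1) → index 3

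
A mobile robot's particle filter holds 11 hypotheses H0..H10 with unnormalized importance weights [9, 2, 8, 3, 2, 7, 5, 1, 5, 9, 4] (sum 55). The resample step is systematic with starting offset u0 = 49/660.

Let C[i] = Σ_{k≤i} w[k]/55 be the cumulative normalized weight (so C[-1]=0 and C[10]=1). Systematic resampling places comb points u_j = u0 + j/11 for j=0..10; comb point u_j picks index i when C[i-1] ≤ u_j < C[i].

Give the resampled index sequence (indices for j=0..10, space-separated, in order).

0 1 2 3 5 5 6 8 9 9 10

C = [9/55, 1/5, 19/55, 2/5, 24/55, 31/55, 36/55, 37/55, 42/55, 51/55, 1]
j=0: u_0=49/660 ∈ [0, 9/55) → index 0
j=1: u_1=109/660 ∈ [9/55, 1/5) → index 1
j=2: u_2=169/660 ∈ [1/5, 19/55) → index 2
j=3: u_3=229/660 ∈ [19/55, 2/5) → index 3
j=4: u_4=289/660 ∈ [24/55, 31/55) → index 5
j=5: u_5=349/660 ∈ [24/55, 31/55) → index 5
j=6: u_6=409/660 ∈ [31/55, 36/55) → index 6
j=7: u_7=469/660 ∈ [37/55, 42/55) → index 8
j=8: u_8=529/660 ∈ [42/55, 51/55) → index 9
j=9: u_9=589/660 ∈ [42/55, 51/55) → index 9
j=10: u_10=59/60 ∈ [51/55, 1) → index 10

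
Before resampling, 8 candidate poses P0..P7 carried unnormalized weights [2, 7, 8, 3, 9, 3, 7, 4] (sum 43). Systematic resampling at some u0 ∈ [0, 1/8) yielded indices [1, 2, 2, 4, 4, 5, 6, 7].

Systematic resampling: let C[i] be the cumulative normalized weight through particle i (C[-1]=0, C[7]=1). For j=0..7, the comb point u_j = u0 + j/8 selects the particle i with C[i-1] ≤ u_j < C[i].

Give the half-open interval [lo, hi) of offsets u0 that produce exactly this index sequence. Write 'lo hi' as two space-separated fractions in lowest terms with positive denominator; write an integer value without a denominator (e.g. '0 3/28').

C = [2/43, 9/43, 17/43, 20/43, 29/43, 32/43, 39/43, 1]
j=0 picked index 1: u0 ∈ [2/43, 9/43)
j=1 picked index 2: u0 ∈ [29/344, 93/344)
j=2 picked index 2: u0 ∈ [-7/172, 25/172)
j=3 picked index 4: u0 ∈ [31/344, 103/344)
j=4 picked index 4: u0 ∈ [-3/86, 15/86)
j=5 picked index 5: u0 ∈ [17/344, 41/344)
j=6 picked index 6: u0 ∈ [-1/172, 27/172)
j=7 picked index 7: u0 ∈ [11/344, 1/8)
intersection: [31/344, 41/344)

31/344 41/344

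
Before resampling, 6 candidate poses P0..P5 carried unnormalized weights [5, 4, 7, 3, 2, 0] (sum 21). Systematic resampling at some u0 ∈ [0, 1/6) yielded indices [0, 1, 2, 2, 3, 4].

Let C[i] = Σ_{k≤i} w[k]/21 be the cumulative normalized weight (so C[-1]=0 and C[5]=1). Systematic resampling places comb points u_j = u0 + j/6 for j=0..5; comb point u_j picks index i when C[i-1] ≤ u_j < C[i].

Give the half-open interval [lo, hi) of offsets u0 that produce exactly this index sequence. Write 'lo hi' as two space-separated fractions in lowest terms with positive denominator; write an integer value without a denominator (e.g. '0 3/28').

2/21 1/6

C = [5/21, 3/7, 16/21, 19/21, 1, 1]
j=0 picked index 0: u0 ∈ [0, 5/21)
j=1 picked index 1: u0 ∈ [1/14, 11/42)
j=2 picked index 2: u0 ∈ [2/21, 3/7)
j=3 picked index 2: u0 ∈ [-1/14, 11/42)
j=4 picked index 3: u0 ∈ [2/21, 5/21)
j=5 picked index 4: u0 ∈ [1/14, 1/6)
intersection: [2/21, 1/6)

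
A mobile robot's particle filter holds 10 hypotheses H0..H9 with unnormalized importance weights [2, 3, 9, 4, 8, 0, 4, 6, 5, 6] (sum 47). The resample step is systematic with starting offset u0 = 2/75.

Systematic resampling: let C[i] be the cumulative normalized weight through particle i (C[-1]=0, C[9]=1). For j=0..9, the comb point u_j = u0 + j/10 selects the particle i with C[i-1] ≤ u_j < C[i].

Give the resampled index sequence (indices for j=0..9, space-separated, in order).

C = [2/47, 5/47, 14/47, 18/47, 26/47, 26/47, 30/47, 36/47, 41/47, 1]
j=0: u_0=2/75 ∈ [0, 2/47) → index 0
j=1: u_1=19/150 ∈ [5/47, 14/47) → index 2
j=2: u_2=17/75 ∈ [5/47, 14/47) → index 2
j=3: u_3=49/150 ∈ [14/47, 18/47) → index 3
j=4: u_4=32/75 ∈ [18/47, 26/47) → index 4
j=5: u_5=79/150 ∈ [18/47, 26/47) → index 4
j=6: u_6=47/75 ∈ [26/47, 30/47) → index 6
j=7: u_7=109/150 ∈ [30/47, 36/47) → index 7
j=8: u_8=62/75 ∈ [36/47, 41/47) → index 8
j=9: u_9=139/150 ∈ [41/47, 1) → index 9

0 2 2 3 4 4 6 7 8 9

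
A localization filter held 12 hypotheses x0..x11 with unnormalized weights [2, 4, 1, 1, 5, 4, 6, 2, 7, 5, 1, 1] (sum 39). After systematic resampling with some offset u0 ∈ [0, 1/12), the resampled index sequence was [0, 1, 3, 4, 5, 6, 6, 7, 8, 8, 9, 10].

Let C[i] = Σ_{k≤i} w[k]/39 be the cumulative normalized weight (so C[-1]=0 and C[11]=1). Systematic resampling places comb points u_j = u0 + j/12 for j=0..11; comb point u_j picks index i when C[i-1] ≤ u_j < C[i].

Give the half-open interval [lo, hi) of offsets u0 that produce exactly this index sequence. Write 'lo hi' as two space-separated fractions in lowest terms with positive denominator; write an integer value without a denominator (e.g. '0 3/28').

5/156 1/26

C = [2/39, 2/13, 7/39, 8/39, 1/3, 17/39, 23/39, 25/39, 32/39, 37/39, 38/39, 1]
j=0 picked index 0: u0 ∈ [0, 2/39)
j=1 picked index 1: u0 ∈ [-5/156, 11/156)
j=2 picked index 3: u0 ∈ [1/78, 1/26)
j=3 picked index 4: u0 ∈ [-7/156, 1/12)
j=4 picked index 5: u0 ∈ [0, 4/39)
j=5 picked index 6: u0 ∈ [1/52, 9/52)
j=6 picked index 6: u0 ∈ [-5/78, 7/78)
j=7 picked index 7: u0 ∈ [1/156, 3/52)
j=8 picked index 8: u0 ∈ [-1/39, 2/13)
j=9 picked index 8: u0 ∈ [-17/156, 11/156)
j=10 picked index 9: u0 ∈ [-1/78, 3/26)
j=11 picked index 10: u0 ∈ [5/156, 3/52)
intersection: [5/156, 1/26)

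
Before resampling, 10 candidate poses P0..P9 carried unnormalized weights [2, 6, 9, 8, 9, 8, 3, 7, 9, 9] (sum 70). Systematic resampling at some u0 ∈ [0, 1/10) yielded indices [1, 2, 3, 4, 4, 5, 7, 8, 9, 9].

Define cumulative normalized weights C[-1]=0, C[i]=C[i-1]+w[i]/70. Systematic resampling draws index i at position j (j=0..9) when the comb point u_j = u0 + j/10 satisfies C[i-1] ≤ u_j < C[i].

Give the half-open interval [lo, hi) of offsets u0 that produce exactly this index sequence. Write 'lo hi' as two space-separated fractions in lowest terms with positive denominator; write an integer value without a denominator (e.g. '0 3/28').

1/14 3/35

C = [1/35, 4/35, 17/70, 5/14, 17/35, 3/5, 9/14, 26/35, 61/70, 1]
j=0 picked index 1: u0 ∈ [1/35, 4/35)
j=1 picked index 2: u0 ∈ [1/70, 1/7)
j=2 picked index 3: u0 ∈ [3/70, 11/70)
j=3 picked index 4: u0 ∈ [2/35, 13/70)
j=4 picked index 4: u0 ∈ [-3/70, 3/35)
j=5 picked index 5: u0 ∈ [-1/70, 1/10)
j=6 picked index 7: u0 ∈ [3/70, 1/7)
j=7 picked index 8: u0 ∈ [3/70, 6/35)
j=8 picked index 9: u0 ∈ [1/14, 1/5)
j=9 picked index 9: u0 ∈ [-1/35, 1/10)
intersection: [1/14, 3/35)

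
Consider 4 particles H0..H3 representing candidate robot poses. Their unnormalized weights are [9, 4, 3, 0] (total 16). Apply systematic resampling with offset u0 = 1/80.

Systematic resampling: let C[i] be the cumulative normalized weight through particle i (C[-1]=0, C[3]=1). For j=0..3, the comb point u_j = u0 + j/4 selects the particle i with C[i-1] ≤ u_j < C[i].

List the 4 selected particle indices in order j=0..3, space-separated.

0 0 0 1

C = [9/16, 13/16, 1, 1]
j=0: u_0=1/80 ∈ [0, 9/16) → index 0
j=1: u_1=21/80 ∈ [0, 9/16) → index 0
j=2: u_2=41/80 ∈ [0, 9/16) → index 0
j=3: u_3=61/80 ∈ [9/16, 13/16) → index 1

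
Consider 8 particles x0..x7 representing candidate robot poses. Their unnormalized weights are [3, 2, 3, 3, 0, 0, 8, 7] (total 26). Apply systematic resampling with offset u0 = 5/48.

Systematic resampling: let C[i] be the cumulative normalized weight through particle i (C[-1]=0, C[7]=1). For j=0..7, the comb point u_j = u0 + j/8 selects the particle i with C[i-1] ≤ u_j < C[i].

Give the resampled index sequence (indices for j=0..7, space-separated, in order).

C = [3/26, 5/26, 4/13, 11/26, 11/26, 11/26, 19/26, 1]
j=0: u_0=5/48 ∈ [0, 3/26) → index 0
j=1: u_1=11/48 ∈ [5/26, 4/13) → index 2
j=2: u_2=17/48 ∈ [4/13, 11/26) → index 3
j=3: u_3=23/48 ∈ [11/26, 19/26) → index 6
j=4: u_4=29/48 ∈ [11/26, 19/26) → index 6
j=5: u_5=35/48 ∈ [11/26, 19/26) → index 6
j=6: u_6=41/48 ∈ [19/26, 1) → index 7
j=7: u_7=47/48 ∈ [19/26, 1) → index 7

0 2 3 6 6 6 7 7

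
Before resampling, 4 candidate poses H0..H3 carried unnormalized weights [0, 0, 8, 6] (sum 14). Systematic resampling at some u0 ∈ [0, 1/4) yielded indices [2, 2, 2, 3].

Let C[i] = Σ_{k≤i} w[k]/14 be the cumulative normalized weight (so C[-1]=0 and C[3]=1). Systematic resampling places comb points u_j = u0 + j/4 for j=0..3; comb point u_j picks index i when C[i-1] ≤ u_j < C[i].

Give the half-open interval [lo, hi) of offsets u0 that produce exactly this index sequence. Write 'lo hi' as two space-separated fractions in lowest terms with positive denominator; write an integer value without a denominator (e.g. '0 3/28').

0 1/14

C = [0, 0, 4/7, 1]
j=0 picked index 2: u0 ∈ [0, 4/7)
j=1 picked index 2: u0 ∈ [-1/4, 9/28)
j=2 picked index 2: u0 ∈ [-1/2, 1/14)
j=3 picked index 3: u0 ∈ [-5/28, 1/4)
intersection: [0, 1/14)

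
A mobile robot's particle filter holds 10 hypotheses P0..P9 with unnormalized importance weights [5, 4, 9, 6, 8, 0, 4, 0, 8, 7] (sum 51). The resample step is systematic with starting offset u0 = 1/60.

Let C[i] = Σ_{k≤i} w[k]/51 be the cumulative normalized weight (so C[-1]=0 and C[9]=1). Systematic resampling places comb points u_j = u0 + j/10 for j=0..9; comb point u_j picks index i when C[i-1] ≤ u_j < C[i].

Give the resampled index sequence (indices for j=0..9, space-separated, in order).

C = [5/51, 3/17, 6/17, 8/17, 32/51, 32/51, 12/17, 12/17, 44/51, 1]
j=0: u_0=1/60 ∈ [0, 5/51) → index 0
j=1: u_1=7/60 ∈ [5/51, 3/17) → index 1
j=2: u_2=13/60 ∈ [3/17, 6/17) → index 2
j=3: u_3=19/60 ∈ [3/17, 6/17) → index 2
j=4: u_4=5/12 ∈ [6/17, 8/17) → index 3
j=5: u_5=31/60 ∈ [8/17, 32/51) → index 4
j=6: u_6=37/60 ∈ [8/17, 32/51) → index 4
j=7: u_7=43/60 ∈ [12/17, 44/51) → index 8
j=8: u_8=49/60 ∈ [12/17, 44/51) → index 8
j=9: u_9=11/12 ∈ [44/51, 1) → index 9

0 1 2 2 3 4 4 8 8 9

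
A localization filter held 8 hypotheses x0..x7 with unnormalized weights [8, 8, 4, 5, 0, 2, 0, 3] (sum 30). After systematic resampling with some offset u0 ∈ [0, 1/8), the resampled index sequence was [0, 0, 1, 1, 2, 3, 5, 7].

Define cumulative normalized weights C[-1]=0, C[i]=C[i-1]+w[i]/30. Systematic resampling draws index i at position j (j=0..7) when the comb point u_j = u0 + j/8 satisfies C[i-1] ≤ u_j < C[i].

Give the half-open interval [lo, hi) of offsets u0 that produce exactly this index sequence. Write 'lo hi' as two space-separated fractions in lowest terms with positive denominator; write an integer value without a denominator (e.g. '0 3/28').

1/12 1/8

C = [4/15, 8/15, 2/3, 5/6, 5/6, 9/10, 9/10, 1]
j=0 picked index 0: u0 ∈ [0, 4/15)
j=1 picked index 0: u0 ∈ [-1/8, 17/120)
j=2 picked index 1: u0 ∈ [1/60, 17/60)
j=3 picked index 1: u0 ∈ [-13/120, 19/120)
j=4 picked index 2: u0 ∈ [1/30, 1/6)
j=5 picked index 3: u0 ∈ [1/24, 5/24)
j=6 picked index 5: u0 ∈ [1/12, 3/20)
j=7 picked index 7: u0 ∈ [1/40, 1/8)
intersection: [1/12, 1/8)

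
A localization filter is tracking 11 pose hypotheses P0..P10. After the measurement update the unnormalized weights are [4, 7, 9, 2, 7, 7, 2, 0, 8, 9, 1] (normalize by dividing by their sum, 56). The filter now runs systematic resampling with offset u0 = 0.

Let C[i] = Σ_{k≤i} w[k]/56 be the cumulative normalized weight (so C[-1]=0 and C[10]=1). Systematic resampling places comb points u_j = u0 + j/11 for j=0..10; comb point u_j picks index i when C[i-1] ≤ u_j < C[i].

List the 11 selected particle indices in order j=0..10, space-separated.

0 1 1 2 3 4 5 5 8 8 9

C = [1/14, 11/56, 5/14, 11/28, 29/56, 9/14, 19/28, 19/28, 23/28, 55/56, 1]
j=0: u_0=0 ∈ [0, 1/14) → index 0
j=1: u_1=1/11 ∈ [1/14, 11/56) → index 1
j=2: u_2=2/11 ∈ [1/14, 11/56) → index 1
j=3: u_3=3/11 ∈ [11/56, 5/14) → index 2
j=4: u_4=4/11 ∈ [5/14, 11/28) → index 3
j=5: u_5=5/11 ∈ [11/28, 29/56) → index 4
j=6: u_6=6/11 ∈ [29/56, 9/14) → index 5
j=7: u_7=7/11 ∈ [29/56, 9/14) → index 5
j=8: u_8=8/11 ∈ [19/28, 23/28) → index 8
j=9: u_9=9/11 ∈ [19/28, 23/28) → index 8
j=10: u_10=10/11 ∈ [23/28, 55/56) → index 9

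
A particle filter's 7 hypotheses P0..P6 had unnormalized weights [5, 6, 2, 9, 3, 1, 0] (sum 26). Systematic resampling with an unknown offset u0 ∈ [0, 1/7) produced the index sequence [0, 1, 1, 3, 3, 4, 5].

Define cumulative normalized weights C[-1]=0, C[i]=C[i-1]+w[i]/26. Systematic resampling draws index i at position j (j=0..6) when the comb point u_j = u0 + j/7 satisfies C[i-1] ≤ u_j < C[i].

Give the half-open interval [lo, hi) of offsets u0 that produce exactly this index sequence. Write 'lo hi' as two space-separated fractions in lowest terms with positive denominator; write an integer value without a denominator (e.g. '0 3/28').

12/91 25/182

C = [5/26, 11/26, 1/2, 11/13, 25/26, 1, 1]
j=0 picked index 0: u0 ∈ [0, 5/26)
j=1 picked index 1: u0 ∈ [9/182, 51/182)
j=2 picked index 1: u0 ∈ [-17/182, 25/182)
j=3 picked index 3: u0 ∈ [1/14, 38/91)
j=4 picked index 3: u0 ∈ [-1/14, 25/91)
j=5 picked index 4: u0 ∈ [12/91, 45/182)
j=6 picked index 5: u0 ∈ [19/182, 1/7)
intersection: [12/91, 25/182)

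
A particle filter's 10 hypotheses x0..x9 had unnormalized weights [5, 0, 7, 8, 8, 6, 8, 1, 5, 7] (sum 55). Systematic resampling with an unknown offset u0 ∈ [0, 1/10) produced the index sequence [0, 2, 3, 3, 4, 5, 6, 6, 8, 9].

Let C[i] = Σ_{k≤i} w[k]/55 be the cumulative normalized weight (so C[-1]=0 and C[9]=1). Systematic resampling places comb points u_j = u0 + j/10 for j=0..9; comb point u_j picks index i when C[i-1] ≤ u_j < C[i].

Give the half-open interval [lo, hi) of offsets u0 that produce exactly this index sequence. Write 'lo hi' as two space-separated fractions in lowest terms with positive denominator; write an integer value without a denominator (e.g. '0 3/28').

1/55 7/110

C = [1/11, 1/11, 12/55, 4/11, 28/55, 34/55, 42/55, 43/55, 48/55, 1]
j=0 picked index 0: u0 ∈ [0, 1/11)
j=1 picked index 2: u0 ∈ [-1/110, 13/110)
j=2 picked index 3: u0 ∈ [1/55, 9/55)
j=3 picked index 3: u0 ∈ [-9/110, 7/110)
j=4 picked index 4: u0 ∈ [-2/55, 6/55)
j=5 picked index 5: u0 ∈ [1/110, 13/110)
j=6 picked index 6: u0 ∈ [1/55, 9/55)
j=7 picked index 6: u0 ∈ [-9/110, 7/110)
j=8 picked index 8: u0 ∈ [-1/55, 4/55)
j=9 picked index 9: u0 ∈ [-3/110, 1/10)
intersection: [1/55, 7/110)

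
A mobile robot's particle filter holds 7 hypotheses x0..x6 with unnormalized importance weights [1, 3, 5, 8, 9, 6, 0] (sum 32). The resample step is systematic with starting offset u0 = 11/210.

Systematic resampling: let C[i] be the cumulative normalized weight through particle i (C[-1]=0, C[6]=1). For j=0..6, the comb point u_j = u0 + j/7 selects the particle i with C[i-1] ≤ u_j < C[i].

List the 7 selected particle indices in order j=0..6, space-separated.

1 2 3 3 4 4 5

C = [1/32, 1/8, 9/32, 17/32, 13/16, 1, 1]
j=0: u_0=11/210 ∈ [1/32, 1/8) → index 1
j=1: u_1=41/210 ∈ [1/8, 9/32) → index 2
j=2: u_2=71/210 ∈ [9/32, 17/32) → index 3
j=3: u_3=101/210 ∈ [9/32, 17/32) → index 3
j=4: u_4=131/210 ∈ [17/32, 13/16) → index 4
j=5: u_5=23/30 ∈ [17/32, 13/16) → index 4
j=6: u_6=191/210 ∈ [13/16, 1) → index 5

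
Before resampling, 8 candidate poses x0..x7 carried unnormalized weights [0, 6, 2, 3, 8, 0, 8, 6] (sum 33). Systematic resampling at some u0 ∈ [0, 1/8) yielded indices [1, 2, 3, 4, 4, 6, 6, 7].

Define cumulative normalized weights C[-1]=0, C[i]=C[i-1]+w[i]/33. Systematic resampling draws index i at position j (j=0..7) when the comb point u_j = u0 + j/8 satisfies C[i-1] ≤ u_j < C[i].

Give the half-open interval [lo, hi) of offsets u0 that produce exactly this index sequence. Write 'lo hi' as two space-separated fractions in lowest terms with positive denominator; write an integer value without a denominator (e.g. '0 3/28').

C = [0, 2/11, 8/33, 1/3, 19/33, 19/33, 9/11, 1]
j=0 picked index 1: u0 ∈ [0, 2/11)
j=1 picked index 2: u0 ∈ [5/88, 31/264)
j=2 picked index 3: u0 ∈ [-1/132, 1/12)
j=3 picked index 4: u0 ∈ [-1/24, 53/264)
j=4 picked index 4: u0 ∈ [-1/6, 5/66)
j=5 picked index 6: u0 ∈ [-13/264, 17/88)
j=6 picked index 6: u0 ∈ [-23/132, 3/44)
j=7 picked index 7: u0 ∈ [-5/88, 1/8)
intersection: [5/88, 3/44)

5/88 3/44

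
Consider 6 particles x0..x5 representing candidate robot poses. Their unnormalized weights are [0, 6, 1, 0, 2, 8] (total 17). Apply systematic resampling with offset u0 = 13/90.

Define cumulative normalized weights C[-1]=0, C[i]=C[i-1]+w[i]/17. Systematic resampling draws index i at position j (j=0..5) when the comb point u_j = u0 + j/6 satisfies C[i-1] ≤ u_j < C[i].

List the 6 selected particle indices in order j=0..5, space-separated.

1 1 4 5 5 5

C = [0, 6/17, 7/17, 7/17, 9/17, 1]
j=0: u_0=13/90 ∈ [0, 6/17) → index 1
j=1: u_1=14/45 ∈ [0, 6/17) → index 1
j=2: u_2=43/90 ∈ [7/17, 9/17) → index 4
j=3: u_3=29/45 ∈ [9/17, 1) → index 5
j=4: u_4=73/90 ∈ [9/17, 1) → index 5
j=5: u_5=44/45 ∈ [9/17, 1) → index 5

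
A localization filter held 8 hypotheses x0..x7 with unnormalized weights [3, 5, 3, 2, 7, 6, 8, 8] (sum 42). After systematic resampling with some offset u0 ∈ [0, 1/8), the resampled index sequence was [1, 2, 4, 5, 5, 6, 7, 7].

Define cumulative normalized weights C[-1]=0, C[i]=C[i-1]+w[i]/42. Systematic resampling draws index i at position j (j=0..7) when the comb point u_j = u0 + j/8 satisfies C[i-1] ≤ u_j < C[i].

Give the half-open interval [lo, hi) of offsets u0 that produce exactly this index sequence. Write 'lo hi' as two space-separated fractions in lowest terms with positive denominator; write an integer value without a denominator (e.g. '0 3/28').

C = [1/14, 4/21, 11/42, 13/42, 10/21, 13/21, 17/21, 1]
j=0 picked index 1: u0 ∈ [1/14, 4/21)
j=1 picked index 2: u0 ∈ [11/168, 23/168)
j=2 picked index 4: u0 ∈ [5/84, 19/84)
j=3 picked index 5: u0 ∈ [17/168, 41/168)
j=4 picked index 5: u0 ∈ [-1/42, 5/42)
j=5 picked index 6: u0 ∈ [-1/168, 31/168)
j=6 picked index 7: u0 ∈ [5/84, 1/4)
j=7 picked index 7: u0 ∈ [-11/168, 1/8)
intersection: [17/168, 5/42)

17/168 5/42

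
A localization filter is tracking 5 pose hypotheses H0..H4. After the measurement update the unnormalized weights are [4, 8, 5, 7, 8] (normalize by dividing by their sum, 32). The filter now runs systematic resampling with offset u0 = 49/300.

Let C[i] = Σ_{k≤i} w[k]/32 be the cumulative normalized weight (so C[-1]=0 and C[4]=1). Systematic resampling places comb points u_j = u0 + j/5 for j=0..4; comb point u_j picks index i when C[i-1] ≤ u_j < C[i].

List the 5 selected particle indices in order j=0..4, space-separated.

1 1 3 4 4

C = [1/8, 3/8, 17/32, 3/4, 1]
j=0: u_0=49/300 ∈ [1/8, 3/8) → index 1
j=1: u_1=109/300 ∈ [1/8, 3/8) → index 1
j=2: u_2=169/300 ∈ [17/32, 3/4) → index 3
j=3: u_3=229/300 ∈ [3/4, 1) → index 4
j=4: u_4=289/300 ∈ [3/4, 1) → index 4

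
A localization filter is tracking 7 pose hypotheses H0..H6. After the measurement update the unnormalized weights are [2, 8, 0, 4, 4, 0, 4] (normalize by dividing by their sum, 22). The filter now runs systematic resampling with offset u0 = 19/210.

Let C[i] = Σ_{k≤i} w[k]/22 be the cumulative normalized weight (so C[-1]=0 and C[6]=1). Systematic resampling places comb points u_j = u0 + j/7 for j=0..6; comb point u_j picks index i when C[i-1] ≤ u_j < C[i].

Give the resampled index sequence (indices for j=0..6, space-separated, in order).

C = [1/11, 5/11, 5/11, 7/11, 9/11, 9/11, 1]
j=0: u_0=19/210 ∈ [0, 1/11) → index 0
j=1: u_1=7/30 ∈ [1/11, 5/11) → index 1
j=2: u_2=79/210 ∈ [1/11, 5/11) → index 1
j=3: u_3=109/210 ∈ [5/11, 7/11) → index 3
j=4: u_4=139/210 ∈ [7/11, 9/11) → index 4
j=5: u_5=169/210 ∈ [7/11, 9/11) → index 4
j=6: u_6=199/210 ∈ [9/11, 1) → index 6

0 1 1 3 4 4 6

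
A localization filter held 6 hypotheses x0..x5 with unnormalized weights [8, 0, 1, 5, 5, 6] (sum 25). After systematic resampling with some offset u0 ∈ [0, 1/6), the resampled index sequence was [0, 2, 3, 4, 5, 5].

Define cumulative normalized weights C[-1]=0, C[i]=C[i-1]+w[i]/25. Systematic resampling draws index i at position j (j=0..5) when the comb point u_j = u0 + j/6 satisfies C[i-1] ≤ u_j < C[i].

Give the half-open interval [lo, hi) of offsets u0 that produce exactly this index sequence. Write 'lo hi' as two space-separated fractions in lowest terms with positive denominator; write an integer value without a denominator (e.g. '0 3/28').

C = [8/25, 8/25, 9/25, 14/25, 19/25, 1]
j=0 picked index 0: u0 ∈ [0, 8/25)
j=1 picked index 2: u0 ∈ [23/150, 29/150)
j=2 picked index 3: u0 ∈ [2/75, 17/75)
j=3 picked index 4: u0 ∈ [3/50, 13/50)
j=4 picked index 5: u0 ∈ [7/75, 1/3)
j=5 picked index 5: u0 ∈ [-11/150, 1/6)
intersection: [23/150, 1/6)

23/150 1/6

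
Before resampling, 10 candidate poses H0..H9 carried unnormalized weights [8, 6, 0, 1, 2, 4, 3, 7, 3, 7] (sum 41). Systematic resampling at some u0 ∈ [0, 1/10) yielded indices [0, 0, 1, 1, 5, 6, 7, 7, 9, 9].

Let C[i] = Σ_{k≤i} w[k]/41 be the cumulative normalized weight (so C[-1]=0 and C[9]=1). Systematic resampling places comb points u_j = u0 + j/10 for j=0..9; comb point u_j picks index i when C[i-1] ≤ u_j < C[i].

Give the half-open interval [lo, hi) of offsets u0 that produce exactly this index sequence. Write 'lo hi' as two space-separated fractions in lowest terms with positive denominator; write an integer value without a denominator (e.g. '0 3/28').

6/205 17/410

C = [8/41, 14/41, 14/41, 15/41, 17/41, 21/41, 24/41, 31/41, 34/41, 1]
j=0 picked index 0: u0 ∈ [0, 8/41)
j=1 picked index 0: u0 ∈ [-1/10, 39/410)
j=2 picked index 1: u0 ∈ [-1/205, 29/205)
j=3 picked index 1: u0 ∈ [-43/410, 17/410)
j=4 picked index 5: u0 ∈ [3/205, 23/205)
j=5 picked index 6: u0 ∈ [1/82, 7/82)
j=6 picked index 7: u0 ∈ [-3/205, 32/205)
j=7 picked index 7: u0 ∈ [-47/410, 23/410)
j=8 picked index 9: u0 ∈ [6/205, 1/5)
j=9 picked index 9: u0 ∈ [-29/410, 1/10)
intersection: [6/205, 17/410)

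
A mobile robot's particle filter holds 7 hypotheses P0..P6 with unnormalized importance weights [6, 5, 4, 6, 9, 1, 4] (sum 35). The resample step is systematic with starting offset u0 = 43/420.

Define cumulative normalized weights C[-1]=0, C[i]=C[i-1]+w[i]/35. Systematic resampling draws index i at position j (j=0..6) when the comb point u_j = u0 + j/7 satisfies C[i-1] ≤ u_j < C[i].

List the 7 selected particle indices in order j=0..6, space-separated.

C = [6/35, 11/35, 3/7, 3/5, 6/7, 31/35, 1]
j=0: u_0=43/420 ∈ [0, 6/35) → index 0
j=1: u_1=103/420 ∈ [6/35, 11/35) → index 1
j=2: u_2=163/420 ∈ [11/35, 3/7) → index 2
j=3: u_3=223/420 ∈ [3/7, 3/5) → index 3
j=4: u_4=283/420 ∈ [3/5, 6/7) → index 4
j=5: u_5=49/60 ∈ [3/5, 6/7) → index 4
j=6: u_6=403/420 ∈ [31/35, 1) → index 6

0 1 2 3 4 4 6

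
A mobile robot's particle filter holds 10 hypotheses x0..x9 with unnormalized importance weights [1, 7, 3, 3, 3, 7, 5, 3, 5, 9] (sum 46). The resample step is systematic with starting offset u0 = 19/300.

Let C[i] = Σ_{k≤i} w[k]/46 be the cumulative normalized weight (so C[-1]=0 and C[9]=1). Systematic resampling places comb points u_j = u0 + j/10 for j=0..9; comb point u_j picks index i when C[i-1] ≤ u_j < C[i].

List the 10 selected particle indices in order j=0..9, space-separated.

C = [1/46, 4/23, 11/46, 7/23, 17/46, 12/23, 29/46, 16/23, 37/46, 1]
j=0: u_0=19/300 ∈ [1/46, 4/23) → index 1
j=1: u_1=49/300 ∈ [1/46, 4/23) → index 1
j=2: u_2=79/300 ∈ [11/46, 7/23) → index 3
j=3: u_3=109/300 ∈ [7/23, 17/46) → index 4
j=4: u_4=139/300 ∈ [17/46, 12/23) → index 5
j=5: u_5=169/300 ∈ [12/23, 29/46) → index 6
j=6: u_6=199/300 ∈ [29/46, 16/23) → index 7
j=7: u_7=229/300 ∈ [16/23, 37/46) → index 8
j=8: u_8=259/300 ∈ [37/46, 1) → index 9
j=9: u_9=289/300 ∈ [37/46, 1) → index 9

1 1 3 4 5 6 7 8 9 9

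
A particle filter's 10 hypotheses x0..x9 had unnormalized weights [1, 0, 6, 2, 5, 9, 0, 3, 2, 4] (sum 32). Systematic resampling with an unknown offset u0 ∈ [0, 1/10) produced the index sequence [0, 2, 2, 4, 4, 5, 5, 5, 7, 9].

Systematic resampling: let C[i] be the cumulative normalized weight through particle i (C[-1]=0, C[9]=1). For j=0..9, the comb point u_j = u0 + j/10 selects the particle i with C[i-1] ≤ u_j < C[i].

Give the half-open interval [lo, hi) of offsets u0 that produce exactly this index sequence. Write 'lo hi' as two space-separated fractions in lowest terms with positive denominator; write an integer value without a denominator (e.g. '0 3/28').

C = [1/32, 1/32, 7/32, 9/32, 7/16, 23/32, 23/32, 13/16, 7/8, 1]
j=0 picked index 0: u0 ∈ [0, 1/32)
j=1 picked index 2: u0 ∈ [-11/160, 19/160)
j=2 picked index 2: u0 ∈ [-27/160, 3/160)
j=3 picked index 4: u0 ∈ [-3/160, 11/80)
j=4 picked index 4: u0 ∈ [-19/160, 3/80)
j=5 picked index 5: u0 ∈ [-1/16, 7/32)
j=6 picked index 5: u0 ∈ [-13/80, 19/160)
j=7 picked index 5: u0 ∈ [-21/80, 3/160)
j=8 picked index 7: u0 ∈ [-13/160, 1/80)
j=9 picked index 9: u0 ∈ [-1/40, 1/10)
intersection: [0, 1/80)

0 1/80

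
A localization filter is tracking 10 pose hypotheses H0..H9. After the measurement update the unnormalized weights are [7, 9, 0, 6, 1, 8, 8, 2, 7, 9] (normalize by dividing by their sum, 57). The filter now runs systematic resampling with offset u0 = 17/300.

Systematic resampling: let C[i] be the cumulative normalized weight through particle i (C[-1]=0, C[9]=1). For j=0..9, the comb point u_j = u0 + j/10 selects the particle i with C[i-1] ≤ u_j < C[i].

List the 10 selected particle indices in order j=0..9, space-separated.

C = [7/57, 16/57, 16/57, 22/57, 23/57, 31/57, 13/19, 41/57, 16/19, 1]
j=0: u_0=17/300 ∈ [0, 7/57) → index 0
j=1: u_1=47/300 ∈ [7/57, 16/57) → index 1
j=2: u_2=77/300 ∈ [7/57, 16/57) → index 1
j=3: u_3=107/300 ∈ [16/57, 22/57) → index 3
j=4: u_4=137/300 ∈ [23/57, 31/57) → index 5
j=5: u_5=167/300 ∈ [31/57, 13/19) → index 6
j=6: u_6=197/300 ∈ [31/57, 13/19) → index 6
j=7: u_7=227/300 ∈ [41/57, 16/19) → index 8
j=8: u_8=257/300 ∈ [16/19, 1) → index 9
j=9: u_9=287/300 ∈ [16/19, 1) → index 9

0 1 1 3 5 6 6 8 9 9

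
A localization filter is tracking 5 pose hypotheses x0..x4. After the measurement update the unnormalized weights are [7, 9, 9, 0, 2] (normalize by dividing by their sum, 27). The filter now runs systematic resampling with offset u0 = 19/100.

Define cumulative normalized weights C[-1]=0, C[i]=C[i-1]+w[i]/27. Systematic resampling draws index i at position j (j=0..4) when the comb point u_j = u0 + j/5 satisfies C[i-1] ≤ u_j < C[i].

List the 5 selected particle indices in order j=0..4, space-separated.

0 1 1 2 4

C = [7/27, 16/27, 25/27, 25/27, 1]
j=0: u_0=19/100 ∈ [0, 7/27) → index 0
j=1: u_1=39/100 ∈ [7/27, 16/27) → index 1
j=2: u_2=59/100 ∈ [7/27, 16/27) → index 1
j=3: u_3=79/100 ∈ [16/27, 25/27) → index 2
j=4: u_4=99/100 ∈ [25/27, 1) → index 4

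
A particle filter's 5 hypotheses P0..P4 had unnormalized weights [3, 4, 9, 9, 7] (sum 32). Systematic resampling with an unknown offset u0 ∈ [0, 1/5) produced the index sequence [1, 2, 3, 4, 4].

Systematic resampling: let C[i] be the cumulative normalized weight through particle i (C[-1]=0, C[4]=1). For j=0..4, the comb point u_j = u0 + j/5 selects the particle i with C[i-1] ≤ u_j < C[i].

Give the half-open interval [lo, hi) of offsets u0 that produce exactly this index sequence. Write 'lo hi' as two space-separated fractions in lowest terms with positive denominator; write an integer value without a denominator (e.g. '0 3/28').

C = [3/32, 7/32, 1/2, 25/32, 1]
j=0 picked index 1: u0 ∈ [3/32, 7/32)
j=1 picked index 2: u0 ∈ [3/160, 3/10)
j=2 picked index 3: u0 ∈ [1/10, 61/160)
j=3 picked index 4: u0 ∈ [29/160, 2/5)
j=4 picked index 4: u0 ∈ [-3/160, 1/5)
intersection: [29/160, 1/5)

29/160 1/5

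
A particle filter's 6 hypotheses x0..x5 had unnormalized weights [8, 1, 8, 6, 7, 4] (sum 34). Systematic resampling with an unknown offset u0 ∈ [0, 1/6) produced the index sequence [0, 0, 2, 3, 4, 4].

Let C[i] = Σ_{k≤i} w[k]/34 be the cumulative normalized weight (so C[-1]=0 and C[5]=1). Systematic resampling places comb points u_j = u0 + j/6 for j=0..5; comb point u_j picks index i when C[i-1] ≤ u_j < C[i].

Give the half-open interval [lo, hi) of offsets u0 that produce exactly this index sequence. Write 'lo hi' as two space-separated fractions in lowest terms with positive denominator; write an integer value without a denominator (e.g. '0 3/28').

1/102 5/102

C = [4/17, 9/34, 1/2, 23/34, 15/17, 1]
j=0 picked index 0: u0 ∈ [0, 4/17)
j=1 picked index 0: u0 ∈ [-1/6, 7/102)
j=2 picked index 2: u0 ∈ [-7/102, 1/6)
j=3 picked index 3: u0 ∈ [0, 3/17)
j=4 picked index 4: u0 ∈ [1/102, 11/51)
j=5 picked index 4: u0 ∈ [-8/51, 5/102)
intersection: [1/102, 5/102)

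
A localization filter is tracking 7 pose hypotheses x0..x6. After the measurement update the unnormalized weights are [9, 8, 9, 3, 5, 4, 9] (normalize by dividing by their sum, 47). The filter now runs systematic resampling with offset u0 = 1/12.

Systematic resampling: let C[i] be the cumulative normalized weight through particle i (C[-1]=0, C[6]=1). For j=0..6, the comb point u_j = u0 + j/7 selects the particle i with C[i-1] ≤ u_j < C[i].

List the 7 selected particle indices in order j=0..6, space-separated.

0 1 2 2 4 5 6

C = [9/47, 17/47, 26/47, 29/47, 34/47, 38/47, 1]
j=0: u_0=1/12 ∈ [0, 9/47) → index 0
j=1: u_1=19/84 ∈ [9/47, 17/47) → index 1
j=2: u_2=31/84 ∈ [17/47, 26/47) → index 2
j=3: u_3=43/84 ∈ [17/47, 26/47) → index 2
j=4: u_4=55/84 ∈ [29/47, 34/47) → index 4
j=5: u_5=67/84 ∈ [34/47, 38/47) → index 5
j=6: u_6=79/84 ∈ [38/47, 1) → index 6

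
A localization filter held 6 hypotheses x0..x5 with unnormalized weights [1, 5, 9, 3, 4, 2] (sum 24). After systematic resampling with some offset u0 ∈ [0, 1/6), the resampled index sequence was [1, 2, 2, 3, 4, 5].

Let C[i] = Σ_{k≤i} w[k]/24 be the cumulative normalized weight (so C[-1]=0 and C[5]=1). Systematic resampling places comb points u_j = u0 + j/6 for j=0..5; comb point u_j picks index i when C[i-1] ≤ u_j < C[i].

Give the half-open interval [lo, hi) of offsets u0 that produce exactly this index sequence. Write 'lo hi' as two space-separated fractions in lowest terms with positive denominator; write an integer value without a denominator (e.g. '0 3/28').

1/8 1/6

C = [1/24, 1/4, 5/8, 3/4, 11/12, 1]
j=0 picked index 1: u0 ∈ [1/24, 1/4)
j=1 picked index 2: u0 ∈ [1/12, 11/24)
j=2 picked index 2: u0 ∈ [-1/12, 7/24)
j=3 picked index 3: u0 ∈ [1/8, 1/4)
j=4 picked index 4: u0 ∈ [1/12, 1/4)
j=5 picked index 5: u0 ∈ [1/12, 1/6)
intersection: [1/8, 1/6)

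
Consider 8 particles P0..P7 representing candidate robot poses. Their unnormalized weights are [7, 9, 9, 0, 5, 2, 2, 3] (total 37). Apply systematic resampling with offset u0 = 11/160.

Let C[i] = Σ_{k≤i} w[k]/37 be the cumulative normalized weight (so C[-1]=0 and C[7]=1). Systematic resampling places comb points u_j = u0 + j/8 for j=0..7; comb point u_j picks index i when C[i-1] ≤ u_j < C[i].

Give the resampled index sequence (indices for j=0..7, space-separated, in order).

C = [7/37, 16/37, 25/37, 25/37, 30/37, 32/37, 34/37, 1]
j=0: u_0=11/160 ∈ [0, 7/37) → index 0
j=1: u_1=31/160 ∈ [7/37, 16/37) → index 1
j=2: u_2=51/160 ∈ [7/37, 16/37) → index 1
j=3: u_3=71/160 ∈ [16/37, 25/37) → index 2
j=4: u_4=91/160 ∈ [16/37, 25/37) → index 2
j=5: u_5=111/160 ∈ [25/37, 30/37) → index 4
j=6: u_6=131/160 ∈ [30/37, 32/37) → index 5
j=7: u_7=151/160 ∈ [34/37, 1) → index 7

0 1 1 2 2 4 5 7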